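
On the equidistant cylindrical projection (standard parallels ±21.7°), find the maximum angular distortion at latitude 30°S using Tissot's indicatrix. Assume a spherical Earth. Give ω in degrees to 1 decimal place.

4.0°

The equidistant cylindrical projection with φ₀ = 21.7° has h = 1 (meridians true) and k = cos φ₀ / cos φ along parallels.
At 30°: h = 1.000, k = 1.073; principal scales a = 1.073, b = 1.000.
sin(ω/2) = (a − b)/(a + b) = 0.07287/2.073 = 0.03515, so ω = 2 arcsin(0.03515) ≈ 4.0°.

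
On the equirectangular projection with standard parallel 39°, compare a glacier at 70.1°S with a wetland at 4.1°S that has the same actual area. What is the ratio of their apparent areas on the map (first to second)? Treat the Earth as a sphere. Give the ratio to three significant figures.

2.93

In the equirectangular projection with standard parallel φ₀ = 39° (x = Rλ cos φ₀, y = Rφ), meridians are true-scale (h = 1) and the parallel scale is k = cos φ₀ / cos φ.
Areal scale at 70.1°: h·k = 1.000 × 2.283 = 2.283.
Areal scale at 4.1°: h·k = 1.000 × 0.7791 = 0.7791.
Ratio = 2.283/0.7791 ≈ 2.93.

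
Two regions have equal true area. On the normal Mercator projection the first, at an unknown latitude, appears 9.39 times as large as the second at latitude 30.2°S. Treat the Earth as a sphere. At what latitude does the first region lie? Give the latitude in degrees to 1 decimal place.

73.6°

Mercator areal scale is sec²φ, so apparent-area ratio = sec²φ₁ / sec²φ₂ = cos²φ₂ / cos²φ₁.
cos²φ₂ / cos²φ₁ = 9.39  ⇒  cos φ₁ = cos 30.2° / √9.39 = 0.8643/3.064 = 0.2820.
φ₁ = arccos(0.2820) ≈ 73.6°.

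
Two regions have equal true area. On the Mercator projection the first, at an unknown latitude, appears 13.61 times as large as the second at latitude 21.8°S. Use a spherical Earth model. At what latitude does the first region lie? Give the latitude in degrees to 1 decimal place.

Mercator areal scale is sec²φ, so apparent-area ratio = sec²φ₁ / sec²φ₂ = cos²φ₂ / cos²φ₁.
cos²φ₂ / cos²φ₁ = 13.61  ⇒  cos φ₁ = cos 21.8° / √13.61 = 0.9285/3.689 = 0.2517.
φ₁ = arccos(0.2517) ≈ 75.4°.

75.4°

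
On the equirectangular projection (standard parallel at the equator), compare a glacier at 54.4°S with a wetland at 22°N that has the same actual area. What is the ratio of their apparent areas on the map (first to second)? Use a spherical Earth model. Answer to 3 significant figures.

Plate carrée maps x = Rλ, y = Rφ. The meridian scale is h = 1 and the parallel scale is k = 1/cos φ = sec φ.
Areal scale at 54.4°: h·k = 1.000 × 1.718 = 1.718.
Areal scale at 22°: h·k = 1.000 × 1.079 = 1.079.
Ratio = 1.718/1.079 ≈ 1.59.

1.59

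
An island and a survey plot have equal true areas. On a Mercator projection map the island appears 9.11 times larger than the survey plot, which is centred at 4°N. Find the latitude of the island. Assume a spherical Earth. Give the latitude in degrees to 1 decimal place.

For equal true areas on Mercator, apparent areas scale as sec²φ, so the ratio is cos²φ₂ / cos²φ₁.
cos²φ₂ / cos²φ₁ = 9.11  ⇒  cos φ₁ = cos 4° / √9.11 = 0.9976/3.018 = 0.3305.
φ₁ = arccos(0.3305) ≈ 70.7°.

70.7°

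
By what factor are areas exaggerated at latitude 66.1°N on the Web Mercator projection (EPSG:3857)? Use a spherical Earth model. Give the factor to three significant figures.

6.09

Mercator is conformal, so the point scale is isotropic: h = k = sec φ = 1/cos φ.
Areal scale = k² = sec²φ = 1/cos²(66.1°) = 1/0.4051² = 6.092.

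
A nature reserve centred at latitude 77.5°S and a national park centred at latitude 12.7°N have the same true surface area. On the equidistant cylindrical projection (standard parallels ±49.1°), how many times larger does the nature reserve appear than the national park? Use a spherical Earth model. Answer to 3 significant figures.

The equidistant cylindrical projection with φ₀ = 49.1° has h = 1 (meridians true) and k = cos φ₀ / cos φ along parallels.
Areal scale at 77.5°: h·k = 1.000 × 3.025 = 3.025.
Areal scale at 12.7°: h·k = 1.000 × 0.6712 = 0.6712.
Ratio = 3.025/0.6712 ≈ 4.51.

4.51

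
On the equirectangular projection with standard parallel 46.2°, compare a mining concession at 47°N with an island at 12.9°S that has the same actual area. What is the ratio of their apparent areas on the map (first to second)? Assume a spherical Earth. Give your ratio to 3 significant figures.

1.43

In the equirectangular projection with standard parallel φ₀ = 46.2° (x = Rλ cos φ₀, y = Rφ), meridians are true-scale (h = 1) and the parallel scale is k = cos φ₀ / cos φ.
Areal scale at 47°: h·k = 1.000 × 1.015 = 1.015.
Areal scale at 12.9°: h·k = 1.000 × 0.7101 = 0.7101.
Ratio = 1.015/0.7101 ≈ 1.43.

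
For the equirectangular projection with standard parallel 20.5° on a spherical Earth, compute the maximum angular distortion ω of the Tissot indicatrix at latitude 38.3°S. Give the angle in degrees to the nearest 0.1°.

The equidistant cylindrical projection with φ₀ = 20.5° has h = 1 (meridians true) and k = cos φ₀ / cos φ along parallels.
At 38.3°: h = 1.000, k = 1.194; principal scales a = 1.194, b = 1.000.
sin(ω/2) = (a − b)/(a + b) = 0.1936/2.194 = 0.08824, so ω = 2 arcsin(0.08824) ≈ 10.1°.

10.1°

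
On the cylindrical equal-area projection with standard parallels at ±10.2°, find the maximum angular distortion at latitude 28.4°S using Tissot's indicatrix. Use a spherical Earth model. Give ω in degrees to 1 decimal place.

Cylindrical equal-area (φ₀ = 10.2°): h = cos φ / cos 10.2° along meridians, k = cos 10.2° / cos φ along parallels; h·k = 1.
At 28.4°: h = 0.8938, k = 1.119; principal scales a = 1.119, b = 0.8938.
sin(ω/2) = (a − b)/(a + b) = 0.2251/2.013 = 0.1118, so ω = 2 arcsin(0.1118) ≈ 12.8°.

12.8°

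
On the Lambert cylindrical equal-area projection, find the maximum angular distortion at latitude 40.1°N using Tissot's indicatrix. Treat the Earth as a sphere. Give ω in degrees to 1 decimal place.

The Lambert cylindrical equal-area projection is the cylindrical equal-area projection with its standard parallel at the equator (φ₀ = 0). For cylindrical equal-area with standard parallel φ₀, h = cos φ / cos φ₀ and k = cos φ₀ / cos φ, so h·k = 1.
At 40.1°: h = 0.7649, k = 1.307; principal scales a = 1.307, b = 0.7649.
sin(ω/2) = (a − b)/(a + b) = 0.5424/2.072 = 0.2617, so ω = 2 arcsin(0.2617) ≈ 30.3°.

30.3°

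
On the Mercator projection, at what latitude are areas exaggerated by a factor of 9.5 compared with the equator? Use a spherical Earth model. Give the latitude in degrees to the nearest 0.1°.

71.1°

Mercator areal scale is sec²φ.
sec²φ = 9.5  ⇒  cos²φ = 0.1053  ⇒  cos φ = 0.3244.
φ = arccos(0.3244) ≈ 71.1°.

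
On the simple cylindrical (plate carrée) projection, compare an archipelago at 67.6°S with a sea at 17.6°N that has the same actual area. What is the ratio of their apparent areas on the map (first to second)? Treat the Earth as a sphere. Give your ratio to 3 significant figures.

For the equirectangular projection with φ₀ = 0 (plate carrée), h = 1 along meridians and k = sec φ along parallels.
Areal scale at 67.6°: h·k = 1.000 × 2.624 = 2.624.
Areal scale at 17.6°: h·k = 1.000 × 1.049 = 1.049.
Ratio = 2.624/1.049 ≈ 2.50.

2.50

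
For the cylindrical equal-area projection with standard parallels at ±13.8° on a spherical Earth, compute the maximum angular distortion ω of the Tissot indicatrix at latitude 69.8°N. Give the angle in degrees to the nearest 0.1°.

101.7°

For cylindrical equal-area with standard parallel φ₀, h = cos φ / cos φ₀ and k = cos φ₀ / cos φ, so h·k = 1.
At 69.8°: h = 0.3556, k = 2.812; principal scales a = 2.812, b = 0.3556.
sin(ω/2) = (a − b)/(a + b) = 2.457/3.168 = 0.7755, so ω = 2 arcsin(0.7755) ≈ 101.7°.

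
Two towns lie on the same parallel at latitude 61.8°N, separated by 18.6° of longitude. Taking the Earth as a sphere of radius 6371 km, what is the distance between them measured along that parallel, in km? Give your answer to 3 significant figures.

Arc length along a parallel = R cos φ · Δλ (with Δλ in radians).
= 6371 × cos 61.8° × (18.6° × π/180) = 6371 × 0.4726 × 0.3246 ≈ 977 km.

977 km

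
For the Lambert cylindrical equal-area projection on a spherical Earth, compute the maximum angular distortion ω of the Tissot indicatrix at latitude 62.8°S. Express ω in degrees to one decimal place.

The Lambert cylindrical equal-area projection is the cylindrical equal-area projection with its standard parallel at the equator (φ₀ = 0). A cylindrical equal-area projection with standard parallel φ₀ has meridian scale h = cos φ / cos φ₀ and parallel scale k = cos φ₀ / cos φ (so areas are preserved, h·k = 1).
At 62.8°: h = 0.4571, k = 2.188; principal scales a = 2.188, b = 0.4571.
sin(ω/2) = (a − b)/(a + b) = 1.731/2.645 = 0.6543, so ω = 2 arcsin(0.6543) ≈ 81.7°.

81.7°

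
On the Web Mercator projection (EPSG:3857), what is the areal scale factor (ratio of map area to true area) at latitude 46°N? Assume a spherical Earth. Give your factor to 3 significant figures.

For Mercator, h = k = sec φ (a conformal cylindrical projection has a single point scale, 1/cos φ).
Areal scale = k² = sec²φ = 1/cos²(46°) = 1/0.6947² = 2.072.

2.07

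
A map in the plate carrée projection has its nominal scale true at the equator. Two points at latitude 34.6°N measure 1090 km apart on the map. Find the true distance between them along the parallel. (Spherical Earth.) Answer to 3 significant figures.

In the plate carrée (x = Rλ, y = Rφ), meridians are true-scale (h = 1) and parallels are stretched by k = sec φ.
Along the parallel at 34.6°, map distances are exaggerated by k = sec 34.6° = 1.215.
True distance = 1090 / 1.215 = 1090 × cos 34.6° ≈ 897 km.

897 km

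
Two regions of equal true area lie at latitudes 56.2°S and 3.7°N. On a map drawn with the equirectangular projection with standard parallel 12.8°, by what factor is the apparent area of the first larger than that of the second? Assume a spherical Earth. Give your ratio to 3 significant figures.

1.79

With standard parallel φ₀ = 12.8°, the equirectangular projection gives x = Rλ cos φ₀, y = Rφ, so h = 1 and k = cos 12.8° / cos φ.
Areal scale at 56.2°: h·k = 1.000 × 1.753 = 1.753.
Areal scale at 3.7°: h·k = 1.000 × 0.9772 = 0.9772.
Ratio = 1.753/0.9772 ≈ 1.79.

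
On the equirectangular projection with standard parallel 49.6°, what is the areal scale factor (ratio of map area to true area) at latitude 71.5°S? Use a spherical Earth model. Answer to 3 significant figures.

2.04

With standard parallel φ₀ = 49.6°, the equirectangular projection gives x = Rλ cos φ₀, y = Rφ, so h = 1 and k = cos 49.6° / cos φ.
Areal scale = h·k = 1 × cos φ₀ / cos φ; at 71.5°, h = 1.000, k = 2.043, so h·k = 2.043.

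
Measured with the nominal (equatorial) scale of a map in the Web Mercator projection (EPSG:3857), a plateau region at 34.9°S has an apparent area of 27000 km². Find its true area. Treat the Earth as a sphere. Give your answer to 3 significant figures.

For Mercator, h = k = sec φ (a conformal cylindrical projection has a single point scale, 1/cos φ).
Areal scale = k² = sec²φ = 1/cos²(34.9°) = 1/0.8202² = 1.487.
True area = apparent / (areal scale) = 27000 / 1.487 ≈ 18200 km².

18200 km²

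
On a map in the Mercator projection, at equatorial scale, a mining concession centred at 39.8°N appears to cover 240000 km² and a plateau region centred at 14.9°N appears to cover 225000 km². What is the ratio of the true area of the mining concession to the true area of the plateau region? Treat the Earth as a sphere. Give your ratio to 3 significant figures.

On Mercator the areal scale is sec²φ, so true area = apparent × cos²φ.
True area of mining concession: 240000 × cos²(39.8°) = 240000 × 0.5903 = 141700 km².
True area of plateau region: 225000 × cos²(14.9°) = 225000 × 0.9339 = 210100 km².
Ratio = 141700 / 210100 ≈ 0.674.

0.674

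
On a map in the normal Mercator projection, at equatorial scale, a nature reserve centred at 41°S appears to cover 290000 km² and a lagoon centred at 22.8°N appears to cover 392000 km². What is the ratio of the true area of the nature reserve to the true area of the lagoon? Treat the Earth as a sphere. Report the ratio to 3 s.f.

Since Mercator area scale is 1/cos²φ, the true area equals the apparent area multiplied by cos²φ.
True area of nature reserve: 290000 × cos²(41°) = 290000 × 0.5696 = 165200 km².
True area of lagoon: 392000 × cos²(22.8°) = 392000 × 0.8498 = 333100 km².
Ratio = 165200 / 333100 ≈ 0.496.

0.496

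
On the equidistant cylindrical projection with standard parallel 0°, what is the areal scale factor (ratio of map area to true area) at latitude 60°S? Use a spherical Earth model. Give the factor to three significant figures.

Plate carrée maps x = Rλ, y = Rφ. The meridian scale is h = 1 and the parallel scale is k = 1/cos φ = sec φ.
Areal scale = h·k = 1 × sec φ; at 60°, h = 1.000, k = 2.000, so h·k = 2.000.

2.00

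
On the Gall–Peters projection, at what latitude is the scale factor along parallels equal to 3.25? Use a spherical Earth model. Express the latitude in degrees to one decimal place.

Gall–Peters is a cylindrical equal-area projection with standard parallels at ±45°. For cylindrical equal-area with standard parallel φ₀, h = cos φ / cos φ₀ and k = cos φ₀ / cos φ, so h·k = 1.
k = cos φ₀ / cos φ = 3.25  ⇒  cos φ = cos 45° / 3.25 = 0.2176.
φ = arccos(0.2176) ≈ 77.4°.

77.4°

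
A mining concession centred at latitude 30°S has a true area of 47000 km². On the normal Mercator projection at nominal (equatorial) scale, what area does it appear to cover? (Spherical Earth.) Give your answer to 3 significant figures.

For Mercator, h = k = sec φ (a conformal cylindrical projection has a single point scale, 1/cos φ).
Areal scale = k² = sec²φ = 1/cos²(30°) = 1/0.8660² = 1.333.
Apparent area = 47000 × 1.333 ≈ 62700 km².

62700 km²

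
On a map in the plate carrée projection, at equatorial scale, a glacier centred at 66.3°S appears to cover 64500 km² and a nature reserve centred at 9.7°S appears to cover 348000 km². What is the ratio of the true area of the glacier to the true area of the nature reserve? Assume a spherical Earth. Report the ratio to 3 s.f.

On the plate carrée, areal scale = h·k = 1 × sec φ, so true area = apparent × cos φ.
True area of glacier: 64500 × cos(66.3°) = 64500 × 0.4019 = 25930 km².
True area of nature reserve: 348000 × cos(9.7°) = 348000 × 0.9857 = 343000 km².
Ratio = 25930 / 343000 ≈ 0.0756.

0.0756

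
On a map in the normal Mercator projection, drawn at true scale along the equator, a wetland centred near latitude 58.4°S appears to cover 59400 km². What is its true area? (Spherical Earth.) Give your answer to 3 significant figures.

For Mercator, h = k = sec φ (a conformal cylindrical projection has a single point scale, 1/cos φ).
Areal scale = k² = sec²φ = 1/cos²(58.4°) = 1/0.5240² = 3.642.
True area = apparent / (areal scale) = 59400 / 3.642 ≈ 16300 km².

16300 km²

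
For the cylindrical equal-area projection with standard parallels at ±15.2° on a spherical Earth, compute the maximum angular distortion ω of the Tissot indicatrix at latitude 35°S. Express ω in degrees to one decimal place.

18.7°

A cylindrical equal-area projection with standard parallel φ₀ has meridian scale h = cos φ / cos φ₀ and parallel scale k = cos φ₀ / cos φ (so areas are preserved, h·k = 1).
At 35°: h = 0.8488, k = 1.178; principal scales a = 1.178, b = 0.8488.
sin(ω/2) = (a − b)/(a + b) = 0.3292/2.027 = 0.1624, so ω = 2 arcsin(0.1624) ≈ 18.7°.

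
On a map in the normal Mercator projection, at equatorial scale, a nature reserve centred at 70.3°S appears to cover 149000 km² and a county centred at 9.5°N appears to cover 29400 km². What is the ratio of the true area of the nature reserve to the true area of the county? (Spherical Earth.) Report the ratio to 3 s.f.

0.592

Mercator's areal exaggeration is sec²φ; hence true area = (apparent area) · cos²φ.
True area of nature reserve: 149000 × cos²(70.3°) = 149000 × 0.1136 = 16930 km².
True area of county: 29400 × cos²(9.5°) = 29400 × 0.9728 = 28600 km².
Ratio = 16930 / 28600 ≈ 0.592.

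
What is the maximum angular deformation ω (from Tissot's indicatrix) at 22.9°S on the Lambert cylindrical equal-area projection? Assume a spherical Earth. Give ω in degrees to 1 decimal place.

9.4°

The Lambert cylindrical equal-area projection is the cylindrical equal-area projection with its standard parallel at the equator (φ₀ = 0). For cylindrical equal-area with standard parallel φ₀, h = cos φ / cos φ₀ and k = cos φ₀ / cos φ, so h·k = 1.
At 22.9°: h = 0.9212, k = 1.086; principal scales a = 1.086, b = 0.9212.
sin(ω/2) = (a − b)/(a + b) = 0.1644/2.007 = 0.08191, so ω = 2 arcsin(0.08191) ≈ 9.4°.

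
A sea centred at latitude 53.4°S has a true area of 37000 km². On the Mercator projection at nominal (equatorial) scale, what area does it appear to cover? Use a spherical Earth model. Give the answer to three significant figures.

Mercator is conformal, so the point scale is isotropic: h = k = sec φ = 1/cos φ.
Areal scale = k² = sec²φ = 1/cos²(53.4°) = 1/0.5962² = 2.813.
Apparent area = 37000 × 2.813 ≈ 104000 km².

104000 km²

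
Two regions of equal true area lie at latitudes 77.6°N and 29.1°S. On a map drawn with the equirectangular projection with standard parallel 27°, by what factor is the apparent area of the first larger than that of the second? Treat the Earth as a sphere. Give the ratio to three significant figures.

With standard parallel φ₀ = 27°, the equirectangular projection gives x = Rλ cos φ₀, y = Rφ, so h = 1 and k = cos 27° / cos φ.
Areal scale at 77.6°: h·k = 1.000 × 4.149 = 4.149.
Areal scale at 29.1°: h·k = 1.000 × 1.020 = 1.020.
Ratio = 4.149/1.020 ≈ 4.07.

4.07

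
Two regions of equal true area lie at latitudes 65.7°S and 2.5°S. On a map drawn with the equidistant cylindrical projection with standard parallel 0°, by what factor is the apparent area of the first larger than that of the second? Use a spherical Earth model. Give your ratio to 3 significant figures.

2.43

For the equirectangular projection with φ₀ = 0 (plate carrée), h = 1 along meridians and k = sec φ along parallels.
Areal scale at 65.7°: h·k = 1.000 × 2.430 = 2.430.
Areal scale at 2.5°: h·k = 1.000 × 1.001 = 1.001.
Ratio = 2.430/1.001 ≈ 2.43.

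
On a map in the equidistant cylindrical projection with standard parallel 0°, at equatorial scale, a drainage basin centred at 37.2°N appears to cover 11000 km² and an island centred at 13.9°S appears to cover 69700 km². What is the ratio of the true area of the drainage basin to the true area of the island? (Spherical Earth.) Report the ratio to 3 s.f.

0.129

Plate carrée has h = 1 and k = sec φ, giving areal scale sec φ; true area = (apparent area) · cos φ.
True area of drainage basin: 11000 × cos(37.2°) = 11000 × 0.7965 = 8762 km².
True area of island: 69700 × cos(13.9°) = 69700 × 0.9707 = 67660 km².
Ratio = 8762 / 67660 ≈ 0.129.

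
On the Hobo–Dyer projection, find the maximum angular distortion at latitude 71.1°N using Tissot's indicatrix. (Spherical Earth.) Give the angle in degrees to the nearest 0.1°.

Hobo–Dyer is a cylindrical equal-area projection with standard parallels at ±37.5°. For cylindrical equal-area with standard parallel φ₀, h = cos φ / cos φ₀ and k = cos φ₀ / cos φ, so h·k = 1.
At 71.1°: h = 0.4083, k = 2.449; principal scales a = 2.449, b = 0.4083.
sin(ω/2) = (a − b)/(a + b) = 2.041/2.858 = 0.7142, so ω = 2 arcsin(0.7142) ≈ 91.2°.

91.2°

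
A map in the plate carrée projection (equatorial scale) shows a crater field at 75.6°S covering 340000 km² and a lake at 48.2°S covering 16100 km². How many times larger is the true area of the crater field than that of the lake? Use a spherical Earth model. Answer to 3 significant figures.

7.88

On the plate carrée, areal scale = h·k = 1 × sec φ, so true area = apparent × cos φ.
True area of crater field: 340000 × cos(75.6°) = 340000 × 0.2487 = 84550 km².
True area of lake: 16100 × cos(48.2°) = 16100 × 0.6665 = 10730 km².
Ratio = 84550 / 10730 ≈ 7.88.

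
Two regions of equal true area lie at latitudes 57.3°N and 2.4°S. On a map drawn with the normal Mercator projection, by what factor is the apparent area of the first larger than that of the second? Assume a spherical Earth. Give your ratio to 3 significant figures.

3.42

Mercator areal scale is sec²φ.
At 57.3°: sec²(57.3°) = 1/0.5402² = 3.426.
At 2.4°: sec²(2.4°) = 1/0.9991² = 1.002.
Ratio = 3.426/1.002 = cos²(2.4°)/cos²(57.3°) ≈ 3.42.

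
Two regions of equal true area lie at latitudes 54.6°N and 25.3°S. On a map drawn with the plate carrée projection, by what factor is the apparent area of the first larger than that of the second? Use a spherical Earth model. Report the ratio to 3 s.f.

In the plate carrée (x = Rλ, y = Rφ), meridians are true-scale (h = 1) and parallels are stretched by k = sec φ.
Areal scale at 54.6°: h·k = 1.000 × 1.726 = 1.726.
Areal scale at 25.3°: h·k = 1.000 × 1.106 = 1.106.
Ratio = 1.726/1.106 ≈ 1.56.

1.56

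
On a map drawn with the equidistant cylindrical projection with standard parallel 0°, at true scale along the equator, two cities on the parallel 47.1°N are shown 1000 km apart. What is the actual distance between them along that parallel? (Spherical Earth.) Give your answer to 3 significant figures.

681 km

For the equirectangular projection with φ₀ = 0 (plate carrée), h = 1 along meridians and k = sec φ along parallels.
Along the parallel at 47.1°, map distances are exaggerated by k = sec 47.1° = 1.469.
True distance = 1000 / 1.469 = 1000 × cos 47.1° ≈ 681 km.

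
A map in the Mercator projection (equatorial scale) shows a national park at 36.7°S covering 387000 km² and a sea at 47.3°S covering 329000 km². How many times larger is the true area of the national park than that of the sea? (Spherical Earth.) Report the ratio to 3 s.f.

1.64

Since Mercator area scale is 1/cos²φ, the true area equals the apparent area multiplied by cos²φ.
True area of national park: 387000 × cos²(36.7°) = 387000 × 0.6428 = 248800 km².
True area of sea: 329000 × cos²(47.3°) = 329000 × 0.4599 = 151300 km².
Ratio = 248800 / 151300 ≈ 1.64.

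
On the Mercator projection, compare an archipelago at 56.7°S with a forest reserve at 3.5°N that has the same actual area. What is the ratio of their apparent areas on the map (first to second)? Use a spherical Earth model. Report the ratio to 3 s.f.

Mercator is conformal with k = sec φ, so areal scale = k² = sec²φ.
At 56.7°: sec²(56.7°) = 1/0.5490² = 3.318.
At 3.5°: sec²(3.5°) = 1/0.9981² = 1.004.
Ratio = 3.318/1.004 = cos²(3.5°)/cos²(56.7°) ≈ 3.31.

3.31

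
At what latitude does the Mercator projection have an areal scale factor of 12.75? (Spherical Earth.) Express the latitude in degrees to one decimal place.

73.7°

Mercator areal scale is sec²φ.
sec²φ = 12.75  ⇒  cos²φ = 0.07843  ⇒  cos φ = 0.2801.
φ = arccos(0.2801) ≈ 73.7°.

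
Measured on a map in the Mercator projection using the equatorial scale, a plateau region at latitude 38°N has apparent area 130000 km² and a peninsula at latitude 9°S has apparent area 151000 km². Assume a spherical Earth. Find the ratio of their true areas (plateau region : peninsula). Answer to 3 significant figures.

Since Mercator area scale is 1/cos²φ, the true area equals the apparent area multiplied by cos²φ.
True area of plateau region: 130000 × cos²(38°) = 130000 × 0.6210 = 80720 km².
True area of peninsula: 151000 × cos²(9°) = 151000 × 0.9755 = 147300 km².
Ratio = 80720 / 147300 ≈ 0.548.

0.548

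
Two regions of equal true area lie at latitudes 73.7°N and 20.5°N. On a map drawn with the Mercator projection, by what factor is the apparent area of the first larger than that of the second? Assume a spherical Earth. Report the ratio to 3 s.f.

On Mercator, area is exaggerated by sec²φ = 1/cos²φ.
At 73.7°: sec²(73.7°) = 1/0.2807² = 12.69.
At 20.5°: sec²(20.5°) = 1/0.9367² = 1.140.
Ratio = 12.69/1.140 = cos²(20.5°)/cos²(73.7°) ≈ 11.1.

11.1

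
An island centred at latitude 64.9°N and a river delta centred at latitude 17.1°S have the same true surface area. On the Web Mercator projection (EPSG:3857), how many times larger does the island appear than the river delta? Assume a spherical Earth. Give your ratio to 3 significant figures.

5.08

On Mercator, area is exaggerated by sec²φ = 1/cos²φ.
At 64.9°: sec²(64.9°) = 1/0.4242² = 5.557.
At 17.1°: sec²(17.1°) = 1/0.9558² = 1.095.
Ratio = 5.557/1.095 = cos²(17.1°)/cos²(64.9°) ≈ 5.08.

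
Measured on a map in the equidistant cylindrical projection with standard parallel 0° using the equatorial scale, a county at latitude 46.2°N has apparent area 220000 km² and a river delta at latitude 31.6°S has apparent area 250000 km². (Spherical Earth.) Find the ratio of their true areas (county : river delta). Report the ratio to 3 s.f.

Plate carrée has h = 1 and k = sec φ, giving areal scale sec φ; true area = (apparent area) · cos φ.
True area of county: 220000 × cos(46.2°) = 220000 × 0.6921 = 152300 km².
True area of river delta: 250000 × cos(31.6°) = 250000 × 0.8517 = 212900 km².
Ratio = 152300 / 212900 ≈ 0.715.

0.715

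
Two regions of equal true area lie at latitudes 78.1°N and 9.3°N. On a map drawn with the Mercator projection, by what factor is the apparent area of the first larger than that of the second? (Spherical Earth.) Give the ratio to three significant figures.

Mercator is conformal with k = sec φ, so areal scale = k² = sec²φ.
At 78.1°: sec²(78.1°) = 1/0.2062² = 23.52.
At 9.3°: sec²(9.3°) = 1/0.9869² = 1.027.
Ratio = 23.52/1.027 = cos²(9.3°)/cos²(78.1°) ≈ 22.9.

22.9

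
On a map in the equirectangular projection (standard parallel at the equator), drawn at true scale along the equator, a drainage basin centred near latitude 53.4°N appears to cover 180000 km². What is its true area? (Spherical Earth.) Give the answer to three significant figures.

Plate carrée maps x = Rλ, y = Rφ. The meridian scale is h = 1 and the parallel scale is k = 1/cos φ = sec φ.
Areal scale = h·k = 1 × sec φ; at 53.4°, h = 1.000, k = 1.677, so h·k = 1.677.
True area = apparent / (areal scale) = 180000 / 1.677 ≈ 107000 km².

107000 km²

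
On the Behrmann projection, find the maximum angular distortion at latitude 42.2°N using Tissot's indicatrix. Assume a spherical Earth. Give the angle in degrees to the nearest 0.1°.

The Behrmann projection is cylindrical equal-area with φ₀ = 30°. A cylindrical equal-area projection with standard parallel φ₀ has meridian scale h = cos φ / cos φ₀ and parallel scale k = cos φ₀ / cos φ (so areas are preserved, h·k = 1).
At 42.2°: h = 0.8554, k = 1.169; principal scales a = 1.169, b = 0.8554.
sin(ω/2) = (a − b)/(a + b) = 0.3136/2.024 = 0.1549, so ω = 2 arcsin(0.1549) ≈ 17.8°.

17.8°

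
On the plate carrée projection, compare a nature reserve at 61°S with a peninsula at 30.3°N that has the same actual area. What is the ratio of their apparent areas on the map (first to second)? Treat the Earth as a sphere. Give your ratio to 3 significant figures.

1.78

For the equirectangular projection with φ₀ = 0 (plate carrée), h = 1 along meridians and k = sec φ along parallels.
Areal scale at 61°: h·k = 1.000 × 2.063 = 2.063.
Areal scale at 30.3°: h·k = 1.000 × 1.158 = 1.158.
Ratio = 2.063/1.158 ≈ 1.78.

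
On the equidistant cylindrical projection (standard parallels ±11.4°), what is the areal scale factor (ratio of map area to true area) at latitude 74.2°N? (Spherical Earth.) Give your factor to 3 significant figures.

In the equirectangular projection with standard parallel φ₀ = 11.4° (x = Rλ cos φ₀, y = Rφ), meridians are true-scale (h = 1) and the parallel scale is k = cos φ₀ / cos φ.
Areal scale = h·k = 1 × cos φ₀ / cos φ; at 74.2°, h = 1.000, k = 3.600, so h·k = 3.600.

3.60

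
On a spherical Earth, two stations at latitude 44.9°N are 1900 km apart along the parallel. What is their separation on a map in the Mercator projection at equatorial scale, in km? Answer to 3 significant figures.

For Mercator, h = k = sec φ (a conformal cylindrical projection has a single point scale, 1/cos φ).
Along the parallel, k = sec 44.9° = 1/0.7083 = 1.412.
Map distance = 1900 × 1.412 ≈ 2680 km.

2680 km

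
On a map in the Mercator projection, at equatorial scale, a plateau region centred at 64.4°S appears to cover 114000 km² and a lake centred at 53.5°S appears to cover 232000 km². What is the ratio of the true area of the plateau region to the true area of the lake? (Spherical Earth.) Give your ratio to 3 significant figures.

On Mercator the areal scale is sec²φ, so true area = apparent × cos²φ.
True area of plateau region: 114000 × cos²(64.4°) = 114000 × 0.1867 = 21280 km².
True area of lake: 232000 × cos²(53.5°) = 232000 × 0.3538 = 82080 km².
Ratio = 21280 / 82080 ≈ 0.259.

0.259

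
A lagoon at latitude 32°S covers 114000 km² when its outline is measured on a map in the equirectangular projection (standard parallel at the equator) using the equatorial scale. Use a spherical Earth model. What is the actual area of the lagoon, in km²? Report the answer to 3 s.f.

96700 km²

Plate carrée maps x = Rλ, y = Rφ. The meridian scale is h = 1 and the parallel scale is k = 1/cos φ = sec φ.
Areal scale = h·k = 1 × sec φ; at 32°, h = 1.000, k = 1.179, so h·k = 1.179.
True area = apparent / (areal scale) = 114000 / 1.179 ≈ 96700 km².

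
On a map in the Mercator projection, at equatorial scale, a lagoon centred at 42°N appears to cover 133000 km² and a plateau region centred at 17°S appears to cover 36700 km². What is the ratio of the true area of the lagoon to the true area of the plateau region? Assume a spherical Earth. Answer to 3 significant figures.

Mercator's areal exaggeration is sec²φ; hence true area = (apparent area) · cos²φ.
True area of lagoon: 133000 × cos²(42°) = 133000 × 0.5523 = 73450 km².
True area of plateau region: 36700 × cos²(17°) = 36700 × 0.9145 = 33560 km².
Ratio = 73450 / 33560 ≈ 2.19.

2.19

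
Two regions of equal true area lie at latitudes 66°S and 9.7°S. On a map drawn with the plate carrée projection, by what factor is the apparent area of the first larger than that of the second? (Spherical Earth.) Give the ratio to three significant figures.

In the plate carrée (x = Rλ, y = Rφ), meridians are true-scale (h = 1) and parallels are stretched by k = sec φ.
Areal scale at 66°: h·k = 1.000 × 2.459 = 2.459.
Areal scale at 9.7°: h·k = 1.000 × 1.015 = 1.015.
Ratio = 2.459/1.015 ≈ 2.42.

2.42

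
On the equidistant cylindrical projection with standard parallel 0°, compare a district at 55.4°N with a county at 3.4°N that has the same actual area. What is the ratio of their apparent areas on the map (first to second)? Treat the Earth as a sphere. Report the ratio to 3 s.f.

In the plate carrée (x = Rλ, y = Rφ), meridians are true-scale (h = 1) and parallels are stretched by k = sec φ.
Areal scale at 55.4°: h·k = 1.000 × 1.761 = 1.761.
Areal scale at 3.4°: h·k = 1.000 × 1.002 = 1.002.
Ratio = 1.761/1.002 ≈ 1.76.

1.76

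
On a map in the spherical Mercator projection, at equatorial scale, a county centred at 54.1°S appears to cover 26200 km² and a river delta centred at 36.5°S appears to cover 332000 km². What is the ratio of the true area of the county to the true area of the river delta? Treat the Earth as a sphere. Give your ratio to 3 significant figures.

0.0420

On Mercator the areal scale is sec²φ, so true area = apparent × cos²φ.
True area of county: 26200 × cos²(54.1°) = 26200 × 0.3438 = 9008 km².
True area of river delta: 332000 × cos²(36.5°) = 332000 × 0.6462 = 214500 km².
Ratio = 9008 / 214500 ≈ 0.0420.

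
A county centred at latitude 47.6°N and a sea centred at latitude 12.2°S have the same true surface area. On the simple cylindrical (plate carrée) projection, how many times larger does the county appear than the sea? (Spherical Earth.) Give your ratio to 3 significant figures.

In the plate carrée (x = Rλ, y = Rφ), meridians are true-scale (h = 1) and parallels are stretched by k = sec φ.
Areal scale at 47.6°: h·k = 1.000 × 1.483 = 1.483.
Areal scale at 12.2°: h·k = 1.000 × 1.023 = 1.023.
Ratio = 1.483/1.023 ≈ 1.45.

1.45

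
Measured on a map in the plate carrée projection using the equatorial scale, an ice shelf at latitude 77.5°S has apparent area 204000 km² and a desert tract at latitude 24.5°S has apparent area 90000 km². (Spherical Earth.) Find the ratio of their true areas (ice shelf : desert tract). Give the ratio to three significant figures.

On the plate carrée, areal scale = h·k = 1 × sec φ, so true area = apparent × cos φ.
True area of ice shelf: 204000 × cos(77.5°) = 204000 × 0.2164 = 44150 km².
True area of desert tract: 90000 × cos(24.5°) = 90000 × 0.9100 = 81900 km².
Ratio = 44150 / 81900 ≈ 0.539.

0.539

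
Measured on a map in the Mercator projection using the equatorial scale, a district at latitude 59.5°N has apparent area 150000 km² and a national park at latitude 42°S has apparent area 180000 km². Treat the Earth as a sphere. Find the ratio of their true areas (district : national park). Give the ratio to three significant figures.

Mercator's areal exaggeration is sec²φ; hence true area = (apparent area) · cos²φ.
True area of district: 150000 × cos²(59.5°) = 150000 × 0.2576 = 38640 km².
True area of national park: 180000 × cos²(42°) = 180000 × 0.5523 = 99410 km².
Ratio = 38640 / 99410 ≈ 0.389.

0.389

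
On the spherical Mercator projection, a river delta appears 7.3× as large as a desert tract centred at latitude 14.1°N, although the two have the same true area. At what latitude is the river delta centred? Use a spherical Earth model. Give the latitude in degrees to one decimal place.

On Mercator, (apparent₁)/(apparent₂) = sec²φ₁ / sec²φ₂ when true areas are equal.
cos²φ₂ / cos²φ₁ = 7.3  ⇒  cos φ₁ = cos 14.1° / √7.3 = 0.9699/2.702 = 0.3590.
φ₁ = arccos(0.3590) ≈ 69.0°.

69.0°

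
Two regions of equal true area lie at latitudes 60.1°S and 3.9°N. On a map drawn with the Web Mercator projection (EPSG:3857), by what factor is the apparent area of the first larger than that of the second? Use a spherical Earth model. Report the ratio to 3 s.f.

4.01

Mercator is conformal with k = sec φ, so areal scale = k² = sec²φ.
At 60.1°: sec²(60.1°) = 1/0.4985² = 4.024.
At 3.9°: sec²(3.9°) = 1/0.9977² = 1.005.
Ratio = 4.024/1.005 = cos²(3.9°)/cos²(60.1°) ≈ 4.01.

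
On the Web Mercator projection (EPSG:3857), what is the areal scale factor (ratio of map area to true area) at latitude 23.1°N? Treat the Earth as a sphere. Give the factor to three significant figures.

1.18

For Mercator, h = k = sec φ (a conformal cylindrical projection has a single point scale, 1/cos φ).
Areal scale = k² = sec²φ = 1/cos²(23.1°) = 1/0.9198² = 1.182.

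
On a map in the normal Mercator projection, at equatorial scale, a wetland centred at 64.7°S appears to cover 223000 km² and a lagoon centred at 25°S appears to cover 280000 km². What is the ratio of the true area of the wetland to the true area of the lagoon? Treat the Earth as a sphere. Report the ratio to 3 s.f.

Since Mercator area scale is 1/cos²φ, the true area equals the apparent area multiplied by cos²φ.
True area of wetland: 223000 × cos²(64.7°) = 223000 × 0.1826 = 40730 km².
True area of lagoon: 280000 × cos²(25°) = 280000 × 0.8214 = 230000 km².
Ratio = 40730 / 230000 ≈ 0.177.

0.177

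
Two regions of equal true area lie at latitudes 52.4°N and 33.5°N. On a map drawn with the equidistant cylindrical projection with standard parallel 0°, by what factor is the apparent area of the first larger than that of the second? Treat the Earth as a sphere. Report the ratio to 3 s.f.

In the plate carrée (x = Rλ, y = Rφ), meridians are true-scale (h = 1) and parallels are stretched by k = sec φ.
Areal scale at 52.4°: h·k = 1.000 × 1.639 = 1.639.
Areal scale at 33.5°: h·k = 1.000 × 1.199 = 1.199.
Ratio = 1.639/1.199 ≈ 1.37.

1.37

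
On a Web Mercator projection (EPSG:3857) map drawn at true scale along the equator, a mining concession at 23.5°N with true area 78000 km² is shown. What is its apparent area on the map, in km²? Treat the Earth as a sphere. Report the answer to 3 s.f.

92700 km²

The Mercator projection is conformal; its linear scale factor is the same in every direction and equals sec φ = 1/cos φ.
Areal scale = k² = sec²φ = 1/cos²(23.5°) = 1/0.9171² = 1.189.
Apparent area = 78000 × 1.189 ≈ 92700 km².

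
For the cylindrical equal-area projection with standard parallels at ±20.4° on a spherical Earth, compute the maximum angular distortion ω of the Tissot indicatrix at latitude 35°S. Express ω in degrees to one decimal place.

For cylindrical equal-area with standard parallel φ₀, h = cos φ / cos φ₀ and k = cos φ₀ / cos φ, so h·k = 1.
At 35°: h = 0.8740, k = 1.144; principal scales a = 1.144, b = 0.8740.
sin(ω/2) = (a − b)/(a + b) = 0.2702/2.018 = 0.1339, so ω = 2 arcsin(0.1339) ≈ 15.4°.

15.4°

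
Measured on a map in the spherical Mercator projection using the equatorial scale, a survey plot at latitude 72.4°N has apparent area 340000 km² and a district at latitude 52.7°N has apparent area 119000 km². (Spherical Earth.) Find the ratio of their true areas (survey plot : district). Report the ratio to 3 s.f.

0.711

Since Mercator area scale is 1/cos²φ, the true area equals the apparent area multiplied by cos²φ.
True area of survey plot: 340000 × cos²(72.4°) = 340000 × 0.09143 = 31090 km².
True area of district: 119000 × cos²(52.7°) = 119000 × 0.3672 = 43700 km².
Ratio = 31090 / 43700 ≈ 0.711.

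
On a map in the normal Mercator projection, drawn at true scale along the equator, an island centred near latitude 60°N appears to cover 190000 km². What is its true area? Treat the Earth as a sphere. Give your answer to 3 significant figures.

47500 km²

Mercator is conformal, so the point scale is isotropic: h = k = sec φ = 1/cos φ.
Areal scale = k² = sec²φ = 1/cos²(60°) = 1/0.5000² = 4.000.
True area = apparent / (areal scale) = 190000 / 4.000 ≈ 47500 km².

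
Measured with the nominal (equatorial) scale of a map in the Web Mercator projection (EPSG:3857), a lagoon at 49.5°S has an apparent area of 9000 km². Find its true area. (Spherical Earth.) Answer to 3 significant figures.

3800 km²

Mercator is conformal, so the point scale is isotropic: h = k = sec φ = 1/cos φ.
Areal scale = k² = sec²φ = 1/cos²(49.5°) = 1/0.6494² = 2.371.
True area = apparent / (areal scale) = 9000 / 2.371 ≈ 3800 km².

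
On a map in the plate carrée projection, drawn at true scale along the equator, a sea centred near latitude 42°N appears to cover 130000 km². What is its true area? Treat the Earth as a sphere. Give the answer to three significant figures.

Plate carrée maps x = Rλ, y = Rφ. The meridian scale is h = 1 and the parallel scale is k = 1/cos φ = sec φ.
Areal scale = h·k = 1 × sec φ; at 42°, h = 1.000, k = 1.346, so h·k = 1.346.
True area = apparent / (areal scale) = 130000 / 1.346 ≈ 96600 km².

96600 km²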